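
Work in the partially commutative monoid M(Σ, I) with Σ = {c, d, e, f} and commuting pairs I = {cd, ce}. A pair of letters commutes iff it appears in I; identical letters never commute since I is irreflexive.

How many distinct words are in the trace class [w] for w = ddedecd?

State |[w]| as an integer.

#0=d has no predecessor
#1=d depends on [0:d]
#2=e depends on [1:d]
#3=d depends on [2:e]
#4=e depends on [3:d]
#5=c has no predecessor
#6=d depends on [4:e]
sources: [0:d, 5:c]
N(rest) = Σ N(rest − s) over sources s of rest; N(one piece) = 1:
  size 1 → [5]=1  [6]=1
  size 2 → [4,6]=1  [5,6]=2
  size 3 → [3,4,6]=1  [4,5,6]=3
  size 4 → [2,3,4,6]=1  [3,4,5,6]=4
  size 5 → [1,2,3,4,6]=1  [2,3,4,5,6]=5
  first=0(d) contributes 6
  first=5(c) contributes 1
|[w]| = 7

7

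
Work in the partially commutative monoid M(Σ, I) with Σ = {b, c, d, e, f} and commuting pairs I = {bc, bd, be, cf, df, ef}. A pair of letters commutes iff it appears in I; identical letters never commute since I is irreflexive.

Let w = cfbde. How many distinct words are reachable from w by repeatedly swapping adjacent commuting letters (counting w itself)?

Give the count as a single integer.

#0=c has no predecessor
#1=f has no predecessor
#2=b depends on [1:f]
#3=d depends on [0:c]
#4=e depends on [3:d]
sources: [0:c, 1:f]
N(rest) = Σ N(rest − s) over sources s of rest; N(one piece) = 1:
  size 1 → [2]=1  [4]=1
  size 2 → [1,2]=1  [2,4]=2  [3,4]=1
  size 3 → [0,3,4]=1  [1,2,4]=3  [2,3,4]=3
  first=0(c) contributes 6
  first=1(f) contributes 4
|[w]| = 10

10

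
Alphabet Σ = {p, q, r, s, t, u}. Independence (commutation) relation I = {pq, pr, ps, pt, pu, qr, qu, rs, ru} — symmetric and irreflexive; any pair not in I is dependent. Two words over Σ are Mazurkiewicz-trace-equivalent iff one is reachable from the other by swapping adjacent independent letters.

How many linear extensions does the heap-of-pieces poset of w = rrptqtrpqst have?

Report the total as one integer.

#0=r has no predecessor
#1=r depends on [0:r]
#2=p has no predecessor
#3=t depends on [1:r]
#4=q depends on [3:t]
#5=t depends on [4:q]
#6=r depends on [5:t]
#7=p depends on [2:p]
#8=q depends on [5:t]
#9=s depends on [8:q]
#10=t depends on [6:r, 9:s]
sources: [0:r, 2:p]
N(rest) = Σ N(rest − s) over sources s of rest; N(one piece) = 1:
  size 1 → [7]=1  [10]=1
  size 2 → [2,7]=1  [6,10]=1  [7,10]=2  [9,10]=1
  size 3 → [2,7,10]=3  [6,7,10]=3  [6,9,10]=2  [7,9,10]=3  [8,9,10]=1
  size 4 → [2,6,7,10]=6  [2,7,9,10]=6  [6,7,9,10]=8  [6,8,9,10]=3  [7,8,9,10]=4
  size 5 → [2,6,7,9,10]=20  [2,7,8,9,10]=10  [5,6,8,9,10]=3  [6,7,8,9,10]=15
  size 6 → [2,6,7,8,9,10]=45  [4,5,6,8,9,10]=3  [5,6,7,8,9,10]=18
  size 7 → [2,5,6,7,8,9,10]=63  [3,4,5,6,8,9,10]=3  [4,5,6,7,8,9,10]=21
  size 8 → [1,3,4,5,6,8,9,10]=3  [2,4,5,6,7,8,9,10]=84  [3,4,5,6,7,8,9,10]=24
  size 9 → [0,1,3,4,5,6,8,9,10]=3  [1,3,4,5,6,7,8,9,10]=27  [2,3,4,5,6,7,8,9,10]=108
  first=0(r) contributes 135
  first=2(p) contributes 30
|[w]| = 165

165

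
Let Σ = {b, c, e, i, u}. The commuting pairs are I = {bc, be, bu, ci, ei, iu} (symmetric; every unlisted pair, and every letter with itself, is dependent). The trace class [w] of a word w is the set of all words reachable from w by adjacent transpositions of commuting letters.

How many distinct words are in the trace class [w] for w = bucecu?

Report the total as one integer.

0(b) covers ∅
1(u) covers ∅
2(c) covers 1:u
3(e) covers 2:c
4(c) covers 3:e
5(u) covers 4:c
floor of heap: 0:b, 1:u
completions by unplaced set U, small U first (add the entries for U minus each lowest piece of U):
  |U|=1: {0}:1  {5}:1
  |U|=2: {0,5}:2  {4,5}:1
  |U|=3: {0,4,5}:3  {3,4,5}:1
  |U|=4: {0,3,4,5}:4  {2,3,4,5}:1
  start at 0(b): 1
  start at 1(u): 5
sum over floor = 6

6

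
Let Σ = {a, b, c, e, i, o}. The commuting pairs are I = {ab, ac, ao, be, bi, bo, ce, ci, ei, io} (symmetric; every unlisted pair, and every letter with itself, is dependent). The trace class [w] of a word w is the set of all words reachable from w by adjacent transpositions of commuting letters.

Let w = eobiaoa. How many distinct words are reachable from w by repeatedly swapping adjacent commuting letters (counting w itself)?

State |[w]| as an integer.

112

#0=e has no predecessor
#1=o depends on [0:e]
#2=b has no predecessor
#3=i has no predecessor
#4=a depends on [0:e, 3:i]
#5=o depends on [1:o]
#6=a depends on [4:a]
sources: [0:e, 2:b, 3:i]
N(rest) = Σ N(rest − s) over sources s of rest; N(one piece) = 1:
  size 1 → [2]=1  [5]=1  [6]=1
  size 2 → [1,5]=1  [2,5]=2  [2,6]=2  [4,6]=1  [5,6]=2
  size 3 → [1,2,5]=3  [1,5,6]=3  [2,4,6]=3  [2,5,6]=6  [3,4,6]=1  [4,5,6]=3
  size 4 → [1,2,5,6]=12  [1,4,5,6]=6  [2,3,4,6]=4  [2,4,5,6]=12  [3,4,5,6]=4
  size 5 → [0,1,4,5,6]=6  [1,2,4,5,6]=30  [1,3,4,5,6]=10  [2,3,4,5,6]=20
  first=0(e) contributes 60
  first=2(b) contributes 16
  first=3(i) contributes 36
|[w]| = 112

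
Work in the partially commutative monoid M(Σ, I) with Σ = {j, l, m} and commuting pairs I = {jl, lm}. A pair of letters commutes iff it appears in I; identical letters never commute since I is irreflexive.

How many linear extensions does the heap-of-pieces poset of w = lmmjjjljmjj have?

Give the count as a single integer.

55

#0=l has no predecessor
#1=m has no predecessor
#2=m depends on [1:m]
#3=j depends on [2:m]
#4=j depends on [3:j]
#5=j depends on [4:j]
#6=l depends on [0:l]
#7=j depends on [5:j]
#8=m depends on [7:j]
#9=j depends on [8:m]
#10=j depends on [9:j]
sources: [0:l, 1:m]
N(rest) = Σ N(rest − s) over sources s of rest; N(one piece) = 1:
  size 1 → [6]=1  [10]=1
  size 2 → [0,6]=1  [6,10]=2  [9,10]=1
  size 3 → [0,6,10]=3  [6,9,10]=3  [8,9,10]=1
  size 4 → [0,6,9,10]=6  [6,8,9,10]=4  [7,8,9,10]=1
  size 5 → [0,6,8,9,10]=10  [5,7,8,9,10]=1  [6,7,8,9,10]=5
  size 6 → [0,6,7,8,9,10]=15  [4,5,7,8,9,10]=1  [5,6,7,8,9,10]=6
  size 7 → [0,5,6,7,8,9,10]=21  [3,4,5,7,8,9,10]=1  [4,5,6,7,8,9,10]=7
  size 8 → [0,4,5,6,7,8,9,10]=28  [2,3,4,5,7,8,9,10]=1  [3,4,5,6,7,8,9,10]=8
  size 9 → [0,3,4,5,6,7,8,9,10]=36  [1,2,3,4,5,7,8,9,10]=1  [2,3,4,5,6,7,8,9,10]=9
  first=0(l) contributes 10
  first=1(m) contributes 45
|[w]| = 55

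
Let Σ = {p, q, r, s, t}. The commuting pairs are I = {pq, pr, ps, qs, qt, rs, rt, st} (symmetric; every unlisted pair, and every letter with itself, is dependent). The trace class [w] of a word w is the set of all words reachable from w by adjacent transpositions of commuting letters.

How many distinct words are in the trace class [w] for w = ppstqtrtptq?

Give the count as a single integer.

1320

#0=p has no predecessor
#1=p depends on [0:p]
#2=s has no predecessor
#3=t depends on [1:p]
#4=q has no predecessor
#5=t depends on [3:t]
#6=r depends on [4:q]
#7=t depends on [5:t]
#8=p depends on [7:t]
#9=t depends on [8:p]
#10=q depends on [6:r]
sources: [0:p, 2:s, 4:q]
N(rest) = Σ N(rest − s) over sources s of rest; N(one piece) = 1:
  size 1 → [2]=1  [9]=1  [10]=1
  size 2 → [2,9]=2  [2,10]=2  [6,10]=1  [8,9]=1  [9,10]=2
  size 3 → [2,6,10]=3  [2,8,9]=3  [2,9,10]=6  [4,6,10]=1  [6,9,10]=3  [7,8,9]=1  [8,9,10]=3
  size 4 → [2,4,6,10]=4  [2,6,9,10]=12  [2,7,8,9]=4  [2,8,9,10]=12  [4,6,9,10]=4  [5,7,8,9]=1  [6,8,9,10]=6  [7,8,9,10]=4
  size 5 → [2,4,6,9,10]=20  [2,5,7,8,9]=5  [2,6,8,9,10]=30  [2,7,8,9,10]=20  [3,5,7,8,9]=1  [4,6,8,9,10]=10  [5,7,8,9,10]=5  [6,7,8,9,10]=10
  size 6 → [1,3,5,7,8,9]=1  [2,3,5,7,8,9]=6  [2,4,6,8,9,10]=60  [2,5,7,8,9,10]=30  [2,6,7,8,9,10]=60  [3,5,7,8,9,10]=6  [4,6,7,8,9,10]=20  [5,6,7,8,9,10]=15
  size 7 → [0,1,3,5,7,8,9]=1  [1,2,3,5,7,8,9]=7  [1,3,5,7,8,9,10]=7  [2,3,5,7,8,9,10]=42  [2,4,6,7,8,9,10]=140  [2,5,6,7,8,9,10]=105  [3,5,6,7,8,9,10]=21  [4,5,6,7,8,9,10]=35
  size 8 → [0,1,2,3,5,7,8,9]=8  [0,1,3,5,7,8,9,10]=8  [1,2,3,5,7,8,9,10]=56  [1,3,5,6,7,8,9,10]=28  [2,3,5,6,7,8,9,10]=168  [2,4,5,6,7,8,9,10]=280  [3,4,5,6,7,8,9,10]=56
  size 9 → [0,1,2,3,5,7,8,9,10]=72  [0,1,3,5,6,7,8,9,10]=36  [1,2,3,5,6,7,8,9,10]=252  [1,3,4,5,6,7,8,9,10]=84  [2,3,4,5,6,7,8,9,10]=504
  first=0(p) contributes 840
  first=2(s) contributes 120
  first=4(q) contributes 360
|[w]| = 1320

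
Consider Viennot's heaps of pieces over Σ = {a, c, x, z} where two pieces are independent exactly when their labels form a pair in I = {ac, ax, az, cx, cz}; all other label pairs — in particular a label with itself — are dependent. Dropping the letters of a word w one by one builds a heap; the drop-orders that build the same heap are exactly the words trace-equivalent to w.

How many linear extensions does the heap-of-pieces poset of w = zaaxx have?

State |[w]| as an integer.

10

drop 0:z onto floor
drop 1:a onto floor
drop 2:a onto {1:a}
drop 3:x onto {0:z}
drop 4:x onto {3:x}
ground layer = {0:z, 1:a}
drop-orders for the pieces not yet dropped (sum over which currently-grounded one goes next):
  1 to go: {2} 1  {4} 1
  2 to go: {1,2} 1  {2,4} 2  {3,4} 1
  3 to go: {0,3,4} 1  {1,2,4} 3  {2,3,4} 3
  if 0:z drops first: 6 orders
  if 1:a drops first: 4 orders
heap linearizations: 10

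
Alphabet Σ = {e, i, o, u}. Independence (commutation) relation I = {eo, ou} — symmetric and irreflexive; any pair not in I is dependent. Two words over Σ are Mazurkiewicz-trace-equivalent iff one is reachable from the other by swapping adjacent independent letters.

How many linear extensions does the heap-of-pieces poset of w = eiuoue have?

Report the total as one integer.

drop 0:e onto floor
drop 1:i onto {0:e}
drop 2:u onto {1:i}
drop 3:o onto {1:i}
drop 4:u onto {2:u}
drop 5:e onto {4:u}
ground layer = {0:e}
drop-orders for the pieces not yet dropped (sum over which currently-grounded one goes next):
  1 to go: {3} 1  {5} 1
  2 to go: {3,5} 2  {4,5} 1
  3 to go: {2,4,5} 1  {3,4,5} 3
  4 to go: {2,3,4,5} 4
  if 0:e drops first: 4 orders

4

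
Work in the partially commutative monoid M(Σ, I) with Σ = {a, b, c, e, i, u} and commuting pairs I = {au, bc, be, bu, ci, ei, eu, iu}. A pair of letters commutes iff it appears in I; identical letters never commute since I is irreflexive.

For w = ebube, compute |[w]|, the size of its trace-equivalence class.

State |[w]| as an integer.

30

#0=e has no predecessor
#1=b has no predecessor
#2=u has no predecessor
#3=b depends on [1:b]
#4=e depends on [0:e]
sources: [0:e, 1:b, 2:u]
N(rest) = Σ N(rest − s) over sources s of rest; N(one piece) = 1:
  size 1 → [2]=1  [3]=1  [4]=1
  size 2 → [0,4]=1  [1,3]=1  [2,3]=2  [2,4]=2  [3,4]=2
  size 3 → [0,2,4]=3  [0,3,4]=3  [1,2,3]=3  [1,3,4]=3  [2,3,4]=6
  first=0(e) contributes 12
  first=1(b) contributes 12
  first=2(u) contributes 6
|[w]| = 30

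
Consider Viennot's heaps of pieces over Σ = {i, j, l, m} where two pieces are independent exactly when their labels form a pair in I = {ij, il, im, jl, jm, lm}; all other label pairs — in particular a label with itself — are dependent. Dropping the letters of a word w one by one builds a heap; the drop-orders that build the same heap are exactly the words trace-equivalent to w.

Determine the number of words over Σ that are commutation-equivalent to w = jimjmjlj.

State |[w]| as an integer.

piece 0:j — minimal
piece 1:i — minimal
piece 2:m — minimal
piece 3:j rests on {0:j}
piece 4:m rests on {2:m}
piece 5:j rests on {3:j}
piece 6:l — minimal
piece 7:j rests on {5:j}
minimal pieces: {0:j, 1:i, 2:m, 6:l}
ways to finish when only these pieces remain (= sum over removing one remaining piece with nothing left below it):
  1 left: {1}→1  {4}→1  {6}→1  {7}→1
  2 left: {1,4}→2  {1,6}→2  {1,7}→2  {2,4}→1  {4,6}→2  {4,7}→2  {5,7}→1  {6,7}→2
  3 left: {1,2,4}→3  {1,4,6}→6  {1,4,7}→6  {1,5,7}→3  {1,6,7}→6  {2,4,6}→3  {2,4,7}→3  {3,5,7}→1  {4,5,7}→3  {4,6,7}→6  {5,6,7}→3
  4 left: {0,3,5,7}→1  {1,2,4,6}→12  {1,2,4,7}→12  {1,3,5,7}→4  {1,4,5,7}→12  {1,4,6,7}→24  {1,5,6,7}→12  {2,4,5,7}→6  {2,4,6,7}→12  {3,4,5,7}→4  {3,5,6,7}→4  {4,5,6,7}→12
  5 left: {0,1,3,5,7}→5  {0,3,4,5,7}→5  {0,3,5,6,7}→5  {1,2,4,5,7}→30  {1,2,4,6,7}→60  {1,3,4,5,7}→20  {1,3,5,6,7}→20  {1,4,5,6,7}→60  {2,3,4,5,7}→10  {2,4,5,6,7}→30  {3,4,5,6,7}→20
  6 left: {0,1,3,4,5,7}→30  {0,1,3,5,6,7}→30  {0,2,3,4,5,7}→15  {0,3,4,5,6,7}→30  {1,2,3,4,5,7}→60  {1,2,4,5,6,7}→180  {1,3,4,5,6,7}→120  {2,3,4,5,6,7}→60
  placing 0:j first → 420 extensions
  placing 1:i first → 105 extensions
  placing 2:m first → 210 extensions
  placing 6:l first → 105 extensions
total linear extensions = 840

840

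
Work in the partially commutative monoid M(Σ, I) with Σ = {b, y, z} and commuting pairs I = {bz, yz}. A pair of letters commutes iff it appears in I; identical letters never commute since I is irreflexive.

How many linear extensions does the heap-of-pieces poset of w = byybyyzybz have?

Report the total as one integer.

drop 0:b onto floor
drop 1:y onto {0:b}
drop 2:y onto {1:y}
drop 3:b onto {2:y}
drop 4:y onto {3:b}
drop 5:y onto {4:y}
drop 6:z onto floor
drop 7:y onto {5:y}
drop 8:b onto {7:y}
drop 9:z onto {6:z}
ground layer = {0:b, 6:z}
drop-orders for the pieces not yet dropped (sum over which currently-grounded one goes next):
  1 to go: {8} 1  {9} 1
  2 to go: {6,9} 1  {7,8} 1  {8,9} 2
  3 to go: {5,7,8} 1  {6,8,9} 3  {7,8,9} 3
  4 to go: {4,5,7,8} 1  {5,7,8,9} 4  {6,7,8,9} 6
  5 to go: {3,4,5,7,8} 1  {4,5,7,8,9} 5  {5,6,7,8,9} 10
  6 to go: {2,3,4,5,7,8} 1  {3,4,5,7,8,9} 6  {4,5,6,7,8,9} 15
  7 to go: {1,2,3,4,5,7,8} 1  {2,3,4,5,7,8,9} 7  {3,4,5,6,7,8,9} 21
  8 to go: {0,1,2,3,4,5,7,8} 1  {1,2,3,4,5,7,8,9} 8  {2,3,4,5,6,7,8,9} 28
  if 0:b drops first: 36 orders
  if 6:z drops first: 9 orders
heap linearizations: 45

45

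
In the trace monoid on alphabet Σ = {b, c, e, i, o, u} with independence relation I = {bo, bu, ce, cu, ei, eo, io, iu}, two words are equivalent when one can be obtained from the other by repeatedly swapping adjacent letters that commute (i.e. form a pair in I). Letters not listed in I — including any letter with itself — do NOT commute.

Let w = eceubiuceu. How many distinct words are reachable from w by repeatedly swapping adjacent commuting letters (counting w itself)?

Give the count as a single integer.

0(e) covers ∅
1(c) covers ∅
2(e) covers 0:e
3(u) covers 2:e
4(b) covers 1:c, 2:e
5(i) covers 4:b
6(u) covers 3:u
7(c) covers 5:i
8(e) covers 4:b, 6:u
9(u) covers 8:e
floor of heap: 0:e, 1:c
completions by unplaced set U, small U first (add the entries for U minus each lowest piece of U):
  |U|=1: {7}:1  {9}:1
  |U|=2: {5,7}:1  {7,9}:2  {8,9}:1
  |U|=3: {5,7,9}:3  {6,8,9}:1  {7,8,9}:3
  |U|=4: {3,6,8,9}:1  {5,7,8,9}:6  {6,7,8,9}:4
  |U|=5: {3,6,7,8,9}:5  {4,5,7,8,9}:6  {5,6,7,8,9}:10
  |U|=6: {1,4,5,7,8,9}:6  {3,5,6,7,8,9}:15  {4,5,6,7,8,9}:16
  |U|=7: {1,4,5,6,7,8,9}:22  {3,4,5,6,7,8,9}:31
  |U|=8: {1,3,4,5,6,7,8,9}:53  {2,3,4,5,6,7,8,9}:31
  start at 0(e): 84
  start at 1(c): 31
sum over floor = 115

115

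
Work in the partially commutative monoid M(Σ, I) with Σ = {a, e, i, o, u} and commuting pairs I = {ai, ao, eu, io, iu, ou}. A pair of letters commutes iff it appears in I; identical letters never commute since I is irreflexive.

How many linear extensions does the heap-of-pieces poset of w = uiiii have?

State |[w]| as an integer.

5

drop 0:u onto floor
drop 1:i onto floor
drop 2:i onto {1:i}
drop 3:i onto {2:i}
drop 4:i onto {3:i}
ground layer = {0:u, 1:i}
drop-orders for the pieces not yet dropped (sum over which currently-grounded one goes next):
  1 to go: {0} 1  {4} 1
  2 to go: {0,4} 2  {3,4} 1
  3 to go: {0,3,4} 3  {2,3,4} 1
  if 0:u drops first: 1 orders
  if 1:i drops first: 4 orders
heap linearizations: 5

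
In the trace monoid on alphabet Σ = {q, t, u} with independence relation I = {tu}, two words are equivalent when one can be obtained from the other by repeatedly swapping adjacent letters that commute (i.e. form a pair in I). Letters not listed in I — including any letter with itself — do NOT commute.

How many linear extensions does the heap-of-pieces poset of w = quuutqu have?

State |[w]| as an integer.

#0=q has no predecessor
#1=u depends on [0:q]
#2=u depends on [1:u]
#3=u depends on [2:u]
#4=t depends on [0:q]
#5=q depends on [3:u, 4:t]
#6=u depends on [5:q]
sources: [0:q]
N(rest) = Σ N(rest − s) over sources s of rest; N(one piece) = 1:
  size 1 → [6]=1
  size 2 → [5,6]=1
  size 3 → [3,5,6]=1  [4,5,6]=1
  size 4 → [2,3,5,6]=1  [3,4,5,6]=2
  size 5 → [1,2,3,5,6]=1  [2,3,4,5,6]=3
  first=0(q) contributes 4

4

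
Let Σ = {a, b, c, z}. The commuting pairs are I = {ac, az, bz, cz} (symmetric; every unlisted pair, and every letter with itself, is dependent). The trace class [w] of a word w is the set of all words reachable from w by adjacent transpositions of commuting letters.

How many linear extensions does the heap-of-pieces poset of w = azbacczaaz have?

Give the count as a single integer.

1200

#0=a has no predecessor
#1=z has no predecessor
#2=b depends on [0:a]
#3=a depends on [2:b]
#4=c depends on [2:b]
#5=c depends on [4:c]
#6=z depends on [1:z]
#7=a depends on [3:a]
#8=a depends on [7:a]
#9=z depends on [6:z]
sources: [0:a, 1:z]
N(rest) = Σ N(rest − s) over sources s of rest; N(one piece) = 1:
  size 1 → [5]=1  [8]=1  [9]=1
  size 2 → [4,5]=1  [5,8]=2  [5,9]=2  [6,9]=1  [7,8]=1  [8,9]=2
  size 3 → [1,6,9]=1  [3,7,8]=1  [4,5,8]=3  [4,5,9]=3  [5,6,9]=3  [5,7,8]=3  [5,8,9]=6  [6,8,9]=3  [7,8,9]=3
  size 4 → [1,5,6,9]=4  [1,6,8,9]=4  [3,5,7,8]=4  [3,7,8,9]=4  [4,5,6,9]=6  [4,5,7,8]=6  [4,5,8,9]=12  [5,6,8,9]=12  [5,7,8,9]=12  [6,7,8,9]=6
  size 5 → [1,4,5,6,9]=10  [1,5,6,8,9]=20  [1,6,7,8,9]=10  [3,4,5,7,8]=10  [3,5,7,8,9]=20  [3,6,7,8,9]=10  [4,5,6,8,9]=30  [4,5,7,8,9]=30  [5,6,7,8,9]=30
  size 6 → [1,3,6,7,8,9]=20  [1,4,5,6,8,9]=60  [1,5,6,7,8,9]=60  [2,3,4,5,7,8]=10  [3,4,5,7,8,9]=60  [3,5,6,7,8,9]=60  [4,5,6,7,8,9]=90
  size 7 → [0,2,3,4,5,7,8]=10  [1,3,5,6,7,8,9]=140  [1,4,5,6,7,8,9]=210  [2,3,4,5,7,8,9]=70  [3,4,5,6,7,8,9]=210
  size 8 → [0,2,3,4,5,7,8,9]=80  [1,3,4,5,6,7,8,9]=560  [2,3,4,5,6,7,8,9]=280
  first=0(a) contributes 840
  first=1(z) contributes 360
|[w]| = 1200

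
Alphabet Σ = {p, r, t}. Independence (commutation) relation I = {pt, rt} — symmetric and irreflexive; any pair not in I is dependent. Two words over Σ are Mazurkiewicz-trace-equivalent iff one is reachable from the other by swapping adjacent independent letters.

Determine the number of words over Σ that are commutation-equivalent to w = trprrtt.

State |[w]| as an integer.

35

drop 0:t onto floor
drop 1:r onto floor
drop 2:p onto {1:r}
drop 3:r onto {2:p}
drop 4:r onto {3:r}
drop 5:t onto {0:t}
drop 6:t onto {5:t}
ground layer = {0:t, 1:r}
drop-orders for the pieces not yet dropped (sum over which currently-grounded one goes next):
  1 to go: {4} 1  {6} 1
  2 to go: {3,4} 1  {4,6} 2  {5,6} 1
  3 to go: {0,5,6} 1  {2,3,4} 1  {3,4,6} 3  {4,5,6} 3
  4 to go: {0,4,5,6} 4  {1,2,3,4} 1  {2,3,4,6} 4  {3,4,5,6} 6
  5 to go: {0,3,4,5,6} 10  {1,2,3,4,6} 5  {2,3,4,5,6} 10
  if 0:t drops first: 15 orders
  if 1:r drops first: 20 orders
heap linearizations: 35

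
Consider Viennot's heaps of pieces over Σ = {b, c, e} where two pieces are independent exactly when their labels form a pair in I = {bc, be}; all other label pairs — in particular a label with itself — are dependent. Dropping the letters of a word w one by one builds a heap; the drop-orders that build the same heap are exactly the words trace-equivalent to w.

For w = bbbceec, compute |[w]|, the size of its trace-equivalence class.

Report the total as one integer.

#0=b has no predecessor
#1=b depends on [0:b]
#2=b depends on [1:b]
#3=c has no predecessor
#4=e depends on [3:c]
#5=e depends on [4:e]
#6=c depends on [5:e]
sources: [0:b, 3:c]
N(rest) = Σ N(rest − s) over sources s of rest; N(one piece) = 1:
  size 1 → [2]=1  [6]=1
  size 2 → [1,2]=1  [2,6]=2  [5,6]=1
  size 3 → [0,1,2]=1  [1,2,6]=3  [2,5,6]=3  [4,5,6]=1
  size 4 → [0,1,2,6]=4  [1,2,5,6]=6  [2,4,5,6]=4  [3,4,5,6]=1
  size 5 → [0,1,2,5,6]=10  [1,2,4,5,6]=10  [2,3,4,5,6]=5
  first=0(b) contributes 15
  first=3(c) contributes 20
|[w]| = 35

35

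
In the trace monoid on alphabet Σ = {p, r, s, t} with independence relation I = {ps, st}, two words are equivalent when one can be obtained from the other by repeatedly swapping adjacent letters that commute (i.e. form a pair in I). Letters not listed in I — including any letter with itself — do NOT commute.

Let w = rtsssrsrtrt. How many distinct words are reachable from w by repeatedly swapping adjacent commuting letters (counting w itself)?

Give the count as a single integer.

4

piece 0:r — minimal
piece 1:t rests on {0:r}
piece 2:s rests on {0:r}
piece 3:s rests on {2:s}
piece 4:s rests on {3:s}
piece 5:r rests on {1:t, 4:s}
piece 6:s rests on {5:r}
piece 7:r rests on {6:s}
piece 8:t rests on {7:r}
piece 9:r rests on {8:t}
piece 10:t rests on {9:r}
minimal pieces: {0:r}
ways to finish when only these pieces remain (= sum over removing one remaining piece with nothing left below it):
  1 left: {10}→1
  2 left: {9,10}→1
  3 left: {8,9,10}→1
  4 left: {7,8,9,10}→1
  5 left: {6,7,8,9,10}→1
  6 left: {5,6,7,8,9,10}→1
  7 left: {1,5,6,7,8,9,10}→1  {4,5,6,7,8,9,10}→1
  8 left: {1,4,5,6,7,8,9,10}→2  {3,4,5,6,7,8,9,10}→1
  9 left: {1,3,4,5,6,7,8,9,10}→3  {2,3,4,5,6,7,8,9,10}→1
  placing 0:r first → 4 extensions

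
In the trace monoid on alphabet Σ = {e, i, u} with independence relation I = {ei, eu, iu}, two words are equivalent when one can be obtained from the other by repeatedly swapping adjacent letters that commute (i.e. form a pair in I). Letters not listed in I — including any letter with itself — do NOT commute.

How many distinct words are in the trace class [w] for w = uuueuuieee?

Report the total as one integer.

1260

piece 0:u — minimal
piece 1:u rests on {0:u}
piece 2:u rests on {1:u}
piece 3:e — minimal
piece 4:u rests on {2:u}
piece 5:u rests on {4:u}
piece 6:i — minimal
piece 7:e rests on {3:e}
piece 8:e rests on {7:e}
piece 9:e rests on {8:e}
minimal pieces: {0:u, 3:e, 6:i}
ways to finish when only these pieces remain (= sum over removing one remaining piece with nothing left below it):
  1 left: {5}→1  {6}→1  {9}→1
  2 left: {4,5}→1  {5,6}→2  {5,9}→2  {6,9}→2  {8,9}→1
  3 left: {2,4,5}→1  {4,5,6}→3  {4,5,9}→3  {5,6,9}→6  {5,8,9}→3  {6,8,9}→3  {7,8,9}→1
  4 left: {1,2,4,5}→1  {2,4,5,6}→4  {2,4,5,9}→4  {3,7,8,9}→1  {4,5,6,9}→12  {4,5,8,9}→6  {5,6,8,9}→12  {5,7,8,9}→4  {6,7,8,9}→4
  5 left: {0,1,2,4,5}→1  {1,2,4,5,6}→5  {1,2,4,5,9}→5  {2,4,5,6,9}→20  {2,4,5,8,9}→10  {3,5,7,8,9}→5  {3,6,7,8,9}→5  {4,5,6,8,9}→30  {4,5,7,8,9}→10  {5,6,7,8,9}→20
  6 left: {0,1,2,4,5,6}→6  {0,1,2,4,5,9}→6  {1,2,4,5,6,9}→30  {1,2,4,5,8,9}→15  {2,4,5,6,8,9}→60  {2,4,5,7,8,9}→20  {3,4,5,7,8,9}→15  {3,5,6,7,8,9}→30  {4,5,6,7,8,9}→60
  7 left: {0,1,2,4,5,6,9}→42  {0,1,2,4,5,8,9}→21  {1,2,4,5,6,8,9}→105  {1,2,4,5,7,8,9}→35  {2,3,4,5,7,8,9}→35  {2,4,5,6,7,8,9}→140  {3,4,5,6,7,8,9}→105
  8 left: {0,1,2,4,5,6,8,9}→168  {0,1,2,4,5,7,8,9}→56  {1,2,3,4,5,7,8,9}→70  {1,2,4,5,6,7,8,9}→280  {2,3,4,5,6,7,8,9}→280
  placing 0:u first → 630 extensions
  placing 3:e first → 504 extensions
  placing 6:i first → 126 extensions
total linear extensions = 1260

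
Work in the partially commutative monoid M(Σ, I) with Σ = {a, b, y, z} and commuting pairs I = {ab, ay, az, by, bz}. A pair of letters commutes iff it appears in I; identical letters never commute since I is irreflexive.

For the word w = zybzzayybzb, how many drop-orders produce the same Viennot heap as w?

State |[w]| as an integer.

1320

0(z) covers ∅
1(y) covers 0:z
2(b) covers ∅
3(z) covers 1:y
4(z) covers 3:z
5(a) covers ∅
6(y) covers 4:z
7(y) covers 6:y
8(b) covers 2:b
9(z) covers 7:y
10(b) covers 8:b
floor of heap: 0:z, 2:b, 5:a
completions by unplaced set U, small U first (add the entries for U minus each lowest piece of U):
  |U|=1: {5}:1  {9}:1  {10}:1
  |U|=2: {5,9}:2  {5,10}:2  {7,9}:1  {8,10}:1  {9,10}:2
  |U|=3: {2,8,10}:1  {5,7,9}:3  {5,8,10}:3  {5,9,10}:6  {6,7,9}:1  {7,9,10}:3  {8,9,10}:3
  |U|=4: {2,5,8,10}:4  {2,8,9,10}:4  {4,6,7,9}:1  {5,6,7,9}:4  {5,7,9,10}:12  {5,8,9,10}:12  {6,7,9,10}:4  {7,8,9,10}:6
  |U|=5: {2,5,8,9,10}:20  {2,7,8,9,10}:10  {3,4,6,7,9}:1  {4,5,6,7,9}:5  {4,6,7,9,10}:5  {5,6,7,9,10}:20  {5,7,8,9,10}:30  {6,7,8,9,10}:10
  |U|=6: {1,3,4,6,7,9}:1  {2,5,7,8,9,10}:60  {2,6,7,8,9,10}:20  {3,4,5,6,7,9}:6  {3,4,6,7,9,10}:6  {4,5,6,7,9,10}:30  {4,6,7,8,9,10}:15  {5,6,7,8,9,10}:60
  |U|=7: {0,1,3,4,6,7,9}:1  {1,3,4,5,6,7,9}:7  {1,3,4,6,7,9,10}:7  {2,4,6,7,8,9,10}:35  {2,5,6,7,8,9,10}:140  {3,4,5,6,7,9,10}:42  {3,4,6,7,8,9,10}:21  {4,5,6,7,8,9,10}:105
  |U|=8: {0,1,3,4,5,6,7,9}:8  {0,1,3,4,6,7,9,10}:8  {1,3,4,5,6,7,9,10}:56  {1,3,4,6,7,8,9,10}:28  {2,3,4,6,7,8,9,10}:56  {2,4,5,6,7,8,9,10}:280  {3,4,5,6,7,8,9,10}:168
  |U|=9: {0,1,3,4,5,6,7,9,10}:72  {0,1,3,4,6,7,8,9,10}:36  {1,2,3,4,6,7,8,9,10}:84  {1,3,4,5,6,7,8,9,10}:252  {2,3,4,5,6,7,8,9,10}:504
  start at 0(z): 840
  start at 2(b): 360
  start at 5(a): 120
sum over floor = 1320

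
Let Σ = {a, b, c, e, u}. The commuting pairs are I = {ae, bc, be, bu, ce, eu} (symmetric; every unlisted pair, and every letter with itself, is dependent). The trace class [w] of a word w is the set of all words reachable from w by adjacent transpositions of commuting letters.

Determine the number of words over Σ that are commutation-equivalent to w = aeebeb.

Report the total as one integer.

drop 0:a onto floor
drop 1:e onto floor
drop 2:e onto {1:e}
drop 3:b onto {0:a}
drop 4:e onto {2:e}
drop 5:b onto {3:b}
ground layer = {0:a, 1:e}
drop-orders for the pieces not yet dropped (sum over which currently-grounded one goes next):
  1 to go: {4} 1  {5} 1
  2 to go: {2,4} 1  {3,5} 1  {4,5} 2
  3 to go: {0,3,5} 1  {1,2,4} 1  {2,4,5} 3  {3,4,5} 3
  4 to go: {0,3,4,5} 4  {1,2,4,5} 4  {2,3,4,5} 6
  if 0:a drops first: 10 orders
  if 1:e drops first: 10 orders
heap linearizations: 20

20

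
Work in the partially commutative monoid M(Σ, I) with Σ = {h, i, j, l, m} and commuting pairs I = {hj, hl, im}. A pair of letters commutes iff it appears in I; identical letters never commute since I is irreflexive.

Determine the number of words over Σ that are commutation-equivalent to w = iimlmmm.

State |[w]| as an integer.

drop 0:i onto floor
drop 1:i onto {0:i}
drop 2:m onto floor
drop 3:l onto {1:i, 2:m}
drop 4:m onto {3:l}
drop 5:m onto {4:m}
drop 6:m onto {5:m}
ground layer = {0:i, 2:m}
drop-orders for the pieces not yet dropped (sum over which currently-grounded one goes next):
  1 to go: {6} 1
  2 to go: {5,6} 1
  3 to go: {4,5,6} 1
  4 to go: {3,4,5,6} 1
  5 to go: {1,3,4,5,6} 1  {2,3,4,5,6} 1
  if 0:i drops first: 2 orders
  if 2:m drops first: 1 orders
heap linearizations: 3

3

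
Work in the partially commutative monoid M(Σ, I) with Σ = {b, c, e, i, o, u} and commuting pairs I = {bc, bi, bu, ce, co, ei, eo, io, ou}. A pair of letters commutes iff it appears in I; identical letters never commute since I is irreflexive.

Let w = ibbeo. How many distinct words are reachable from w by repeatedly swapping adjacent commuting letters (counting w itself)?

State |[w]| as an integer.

0(i) covers ∅
1(b) covers ∅
2(b) covers 1:b
3(e) covers 2:b
4(o) covers 2:b
floor of heap: 0:i, 1:b
completions by unplaced set U, small U first (add the entries for U minus each lowest piece of U):
  |U|=1: {0}:1  {3}:1  {4}:1
  |U|=2: {0,3}:2  {0,4}:2  {3,4}:2
  |U|=3: {0,3,4}:6  {2,3,4}:2
  start at 0(i): 2
  start at 1(b): 8
sum over floor = 10

10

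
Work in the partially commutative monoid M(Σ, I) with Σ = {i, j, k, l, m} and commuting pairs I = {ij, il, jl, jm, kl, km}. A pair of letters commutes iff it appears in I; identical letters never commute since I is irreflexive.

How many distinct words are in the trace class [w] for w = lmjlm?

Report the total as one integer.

#0=l has no predecessor
#1=m depends on [0:l]
#2=j has no predecessor
#3=l depends on [1:m]
#4=m depends on [3:l]
sources: [0:l, 2:j]
N(rest) = Σ N(rest − s) over sources s of rest; N(one piece) = 1:
  size 1 → [2]=1  [4]=1
  size 2 → [2,4]=2  [3,4]=1
  size 3 → [1,3,4]=1  [2,3,4]=3
  first=0(l) contributes 4
  first=2(j) contributes 1
|[w]| = 5

5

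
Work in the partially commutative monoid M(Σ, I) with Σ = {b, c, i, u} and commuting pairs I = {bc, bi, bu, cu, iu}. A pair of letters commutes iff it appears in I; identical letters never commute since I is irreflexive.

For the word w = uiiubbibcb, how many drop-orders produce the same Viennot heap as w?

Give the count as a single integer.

3150

#0=u has no predecessor
#1=i has no predecessor
#2=i depends on [1:i]
#3=u depends on [0:u]
#4=b has no predecessor
#5=b depends on [4:b]
#6=i depends on [2:i]
#7=b depends on [5:b]
#8=c depends on [6:i]
#9=b depends on [7:b]
sources: [0:u, 1:i, 4:b]
N(rest) = Σ N(rest − s) over sources s of rest; N(one piece) = 1:
  size 1 → [3]=1  [8]=1  [9]=1
  size 2 → [0,3]=1  [3,8]=2  [3,9]=2  [6,8]=1  [7,9]=1  [8,9]=2
  size 3 → [0,3,8]=3  [0,3,9]=3  [2,6,8]=1  [3,6,8]=3  [3,7,9]=3  [3,8,9]=6  [5,7,9]=1  [6,8,9]=3  [7,8,9]=3
  size 4 → [0,3,6,8]=6  [0,3,7,9]=6  [0,3,8,9]=12  [1,2,6,8]=1  [2,3,6,8]=4  [2,6,8,9]=4  [3,5,7,9]=4  [3,6,8,9]=12  [3,7,8,9]=12  [4,5,7,9]=1  [5,7,8,9]=4  [6,7,8,9]=6
  size 5 → [0,2,3,6,8]=10  [0,3,5,7,9]=10  [0,3,6,8,9]=30  [0,3,7,8,9]=30  [1,2,3,6,8]=5  [1,2,6,8,9]=5  [2,3,6,8,9]=20  [2,6,7,8,9]=10  [3,4,5,7,9]=5  [3,5,7,8,9]=20  [3,6,7,8,9]=30  [4,5,7,8,9]=5  [5,6,7,8,9]=10
  size 6 → [0,1,2,3,6,8]=15  [0,2,3,6,8,9]=60  [0,3,4,5,7,9]=15  [0,3,5,7,8,9]=60  [0,3,6,7,8,9]=90  [1,2,3,6,8,9]=30  [1,2,6,7,8,9]=15  [2,3,6,7,8,9]=60  [2,5,6,7,8,9]=20  [3,4,5,7,8,9]=30  [3,5,6,7,8,9]=60  [4,5,6,7,8,9]=15
  size 7 → [0,1,2,3,6,8,9]=105  [0,2,3,6,7,8,9]=210  [0,3,4,5,7,8,9]=105  [0,3,5,6,7,8,9]=210  [1,2,3,6,7,8,9]=105  [1,2,5,6,7,8,9]=35  [2,3,5,6,7,8,9]=140  [2,4,5,6,7,8,9]=35  [3,4,5,6,7,8,9]=105
  size 8 → [0,1,2,3,6,7,8,9]=420  [0,2,3,5,6,7,8,9]=560  [0,3,4,5,6,7,8,9]=420  [1,2,3,5,6,7,8,9]=280  [1,2,4,5,6,7,8,9]=70  [2,3,4,5,6,7,8,9]=280
  first=0(u) contributes 630
  first=1(i) contributes 1260
  first=4(b) contributes 1260
|[w]| = 3150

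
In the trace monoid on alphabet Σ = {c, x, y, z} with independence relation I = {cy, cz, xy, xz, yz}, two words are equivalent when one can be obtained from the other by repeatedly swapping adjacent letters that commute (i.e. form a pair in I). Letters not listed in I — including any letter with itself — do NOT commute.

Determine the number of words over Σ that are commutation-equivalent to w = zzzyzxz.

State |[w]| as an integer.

piece 0:z — minimal
piece 1:z rests on {0:z}
piece 2:z rests on {1:z}
piece 3:y — minimal
piece 4:z rests on {2:z}
piece 5:x — minimal
piece 6:z rests on {4:z}
minimal pieces: {0:z, 3:y, 5:x}
ways to finish when only these pieces remain (= sum over removing one remaining piece with nothing left below it):
  1 left: {3}→1  {5}→1  {6}→1
  2 left: {3,5}→2  {3,6}→2  {4,6}→1  {5,6}→2
  3 left: {2,4,6}→1  {3,4,6}→3  {3,5,6}→6  {4,5,6}→3
  4 left: {1,2,4,6}→1  {2,3,4,6}→4  {2,4,5,6}→4  {3,4,5,6}→12
  5 left: {0,1,2,4,6}→1  {1,2,3,4,6}→5  {1,2,4,5,6}→5  {2,3,4,5,6}→20
  placing 0:z first → 30 extensions
  placing 3:y first → 6 extensions
  placing 5:x first → 6 extensions
total linear extensions = 42

42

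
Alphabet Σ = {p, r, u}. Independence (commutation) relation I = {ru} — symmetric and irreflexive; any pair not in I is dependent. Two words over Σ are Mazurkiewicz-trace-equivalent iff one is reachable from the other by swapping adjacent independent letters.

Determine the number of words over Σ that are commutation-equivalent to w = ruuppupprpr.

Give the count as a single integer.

piece 0:r — minimal
piece 1:u — minimal
piece 2:u rests on {1:u}
piece 3:p rests on {0:r, 2:u}
piece 4:p rests on {3:p}
piece 5:u rests on {4:p}
piece 6:p rests on {5:u}
piece 7:p rests on {6:p}
piece 8:r rests on {7:p}
piece 9:p rests on {8:r}
piece 10:r rests on {9:p}
minimal pieces: {0:r, 1:u}
ways to finish when only these pieces remain (= sum over removing one remaining piece with nothing left below it):
  1 left: {10}→1
  2 left: {9,10}→1
  3 left: {8,9,10}→1
  4 left: {7,8,9,10}→1
  5 left: {6,7,8,9,10}→1
  6 left: {5,6,7,8,9,10}→1
  7 left: {4,5,6,7,8,9,10}→1
  8 left: {3,4,5,6,7,8,9,10}→1
  9 left: {0,3,4,5,6,7,8,9,10}→1  {2,3,4,5,6,7,8,9,10}→1
  placing 0:r first → 1 extensions
  placing 1:u first → 2 extensions
total linear extensions = 3

3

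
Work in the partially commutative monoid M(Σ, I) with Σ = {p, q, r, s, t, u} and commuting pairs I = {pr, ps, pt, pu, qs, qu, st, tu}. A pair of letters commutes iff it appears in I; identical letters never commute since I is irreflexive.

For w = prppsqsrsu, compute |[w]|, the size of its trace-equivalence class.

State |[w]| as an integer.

34

#0=p has no predecessor
#1=r has no predecessor
#2=p depends on [0:p]
#3=p depends on [2:p]
#4=s depends on [1:r]
#5=q depends on [1:r, 3:p]
#6=s depends on [4:s]
#7=r depends on [5:q, 6:s]
#8=s depends on [7:r]
#9=u depends on [8:s]
sources: [0:p, 1:r]
N(rest) = Σ N(rest − s) over sources s of rest; N(one piece) = 1:
  size 1 → [9]=1
  size 2 → [8,9]=1
  size 3 → [7,8,9]=1
  size 4 → [5,7,8,9]=1  [6,7,8,9]=1
  size 5 → [3,5,7,8,9]=1  [4,6,7,8,9]=1  [5,6,7,8,9]=2
  size 6 → [2,3,5,7,8,9]=1  [3,5,6,7,8,9]=3  [4,5,6,7,8,9]=3
  size 7 → [0,2,3,5,7,8,9]=1  [1,4,5,6,7,8,9]=3  [2,3,5,6,7,8,9]=4  [3,4,5,6,7,8,9]=6
  size 8 → [0,2,3,5,6,7,8,9]=5  [1,3,4,5,6,7,8,9]=9  [2,3,4,5,6,7,8,9]=10
  first=0(p) contributes 19
  first=1(r) contributes 15
|[w]| = 34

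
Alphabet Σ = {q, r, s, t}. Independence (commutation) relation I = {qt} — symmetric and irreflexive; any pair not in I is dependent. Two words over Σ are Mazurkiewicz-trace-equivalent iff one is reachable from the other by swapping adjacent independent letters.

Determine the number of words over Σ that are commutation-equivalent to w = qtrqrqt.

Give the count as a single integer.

drop 0:q onto floor
drop 1:t onto floor
drop 2:r onto {0:q, 1:t}
drop 3:q onto {2:r}
drop 4:r onto {3:q}
drop 5:q onto {4:r}
drop 6:t onto {4:r}
ground layer = {0:q, 1:t}
drop-orders for the pieces not yet dropped (sum over which currently-grounded one goes next):
  1 to go: {5} 1  {6} 1
  2 to go: {5,6} 2
  3 to go: {4,5,6} 2
  4 to go: {3,4,5,6} 2
  5 to go: {2,3,4,5,6} 2
  if 0:q drops first: 2 orders
  if 1:t drops first: 2 orders
heap linearizations: 4

4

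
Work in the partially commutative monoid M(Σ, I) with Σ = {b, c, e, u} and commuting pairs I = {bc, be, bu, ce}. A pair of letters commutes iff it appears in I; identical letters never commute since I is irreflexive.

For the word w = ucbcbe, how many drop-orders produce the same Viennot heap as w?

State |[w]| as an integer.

45

drop 0:u onto floor
drop 1:c onto {0:u}
drop 2:b onto floor
drop 3:c onto {1:c}
drop 4:b onto {2:b}
drop 5:e onto {0:u}
ground layer = {0:u, 2:b}
drop-orders for the pieces not yet dropped (sum over which currently-grounded one goes next):
  1 to go: {3} 1  {4} 1  {5} 1
  2 to go: {1,3} 1  {2,4} 1  {3,4} 2  {3,5} 2  {4,5} 2
  3 to go: {1,3,4} 3  {1,3,5} 3  {2,3,4} 3  {2,4,5} 3  {3,4,5} 6
  4 to go: {0,1,3,5} 3  {1,2,3,4} 6  {1,3,4,5} 12  {2,3,4,5} 12
  if 0:u drops first: 30 orders
  if 2:b drops first: 15 orders
heap linearizations: 45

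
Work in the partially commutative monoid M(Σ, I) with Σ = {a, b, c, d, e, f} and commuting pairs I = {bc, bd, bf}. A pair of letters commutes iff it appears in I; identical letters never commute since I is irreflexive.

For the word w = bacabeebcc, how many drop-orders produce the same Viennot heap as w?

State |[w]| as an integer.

#0=b has no predecessor
#1=a depends on [0:b]
#2=c depends on [1:a]
#3=a depends on [2:c]
#4=b depends on [3:a]
#5=e depends on [4:b]
#6=e depends on [5:e]
#7=b depends on [6:e]
#8=c depends on [6:e]
#9=c depends on [8:c]
sources: [0:b]
N(rest) = Σ N(rest − s) over sources s of rest; N(one piece) = 1:
  size 1 → [7]=1  [9]=1
  size 2 → [7,9]=2  [8,9]=1
  size 3 → [7,8,9]=3
  size 4 → [6,7,8,9]=3
  size 5 → [5,6,7,8,9]=3
  size 6 → [4,5,6,7,8,9]=3
  size 7 → [3,4,5,6,7,8,9]=3
  size 8 → [2,3,4,5,6,7,8,9]=3
  first=0(b) contributes 3

3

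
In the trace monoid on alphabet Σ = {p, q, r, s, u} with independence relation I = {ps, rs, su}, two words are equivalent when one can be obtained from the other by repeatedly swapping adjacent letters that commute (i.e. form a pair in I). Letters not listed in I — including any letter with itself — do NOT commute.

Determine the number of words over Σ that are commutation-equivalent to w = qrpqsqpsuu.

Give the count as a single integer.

4

drop 0:q onto floor
drop 1:r onto {0:q}
drop 2:p onto {1:r}
drop 3:q onto {2:p}
drop 4:s onto {3:q}
drop 5:q onto {4:s}
drop 6:p onto {5:q}
drop 7:s onto {5:q}
drop 8:u onto {6:p}
drop 9:u onto {8:u}
ground layer = {0:q}
drop-orders for the pieces not yet dropped (sum over which currently-grounded one goes next):
  1 to go: {7} 1  {9} 1
  2 to go: {7,9} 2  {8,9} 1
  3 to go: {6,8,9} 1  {7,8,9} 3
  4 to go: {6,7,8,9} 4
  5 to go: {5,6,7,8,9} 4
  6 to go: {4,5,6,7,8,9} 4
  7 to go: {3,4,5,6,7,8,9} 4
  8 to go: {2,3,4,5,6,7,8,9} 4
  if 0:q drops first: 4 orders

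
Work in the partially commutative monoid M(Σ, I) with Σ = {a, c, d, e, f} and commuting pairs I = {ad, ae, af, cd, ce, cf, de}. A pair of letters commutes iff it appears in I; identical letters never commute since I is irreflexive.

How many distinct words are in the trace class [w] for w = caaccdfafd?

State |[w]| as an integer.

210

#0=c has no predecessor
#1=a depends on [0:c]
#2=a depends on [1:a]
#3=c depends on [2:a]
#4=c depends on [3:c]
#5=d has no predecessor
#6=f depends on [5:d]
#7=a depends on [4:c]
#8=f depends on [6:f]
#9=d depends on [8:f]
sources: [0:c, 5:d]
N(rest) = Σ N(rest − s) over sources s of rest; N(one piece) = 1:
  size 1 → [7]=1  [9]=1
  size 2 → [4,7]=1  [7,9]=2  [8,9]=1
  size 3 → [3,4,7]=1  [4,7,9]=3  [6,8,9]=1  [7,8,9]=3
  size 4 → [2,3,4,7]=1  [3,4,7,9]=4  [4,7,8,9]=6  [5,6,8,9]=1  [6,7,8,9]=4
  size 5 → [1,2,3,4,7]=1  [2,3,4,7,9]=5  [3,4,7,8,9]=10  [4,6,7,8,9]=10  [5,6,7,8,9]=5
  size 6 → [0,1,2,3,4,7]=1  [1,2,3,4,7,9]=6  [2,3,4,7,8,9]=15  [3,4,6,7,8,9]=20  [4,5,6,7,8,9]=15
  size 7 → [0,1,2,3,4,7,9]=7  [1,2,3,4,7,8,9]=21  [2,3,4,6,7,8,9]=35  [3,4,5,6,7,8,9]=35
  size 8 → [0,1,2,3,4,7,8,9]=28  [1,2,3,4,6,7,8,9]=56  [2,3,4,5,6,7,8,9]=70
  first=0(c) contributes 126
  first=5(d) contributes 84
|[w]| = 210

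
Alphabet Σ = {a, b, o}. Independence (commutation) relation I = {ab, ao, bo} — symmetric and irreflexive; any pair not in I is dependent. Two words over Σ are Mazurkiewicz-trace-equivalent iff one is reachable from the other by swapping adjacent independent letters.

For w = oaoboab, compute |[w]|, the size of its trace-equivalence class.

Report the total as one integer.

#0=o has no predecessor
#1=a has no predecessor
#2=o depends on [0:o]
#3=b has no predecessor
#4=o depends on [2:o]
#5=a depends on [1:a]
#6=b depends on [3:b]
sources: [0:o, 1:a, 3:b]
N(rest) = Σ N(rest − s) over sources s of rest; N(one piece) = 1:
  size 1 → [4]=1  [5]=1  [6]=1
  size 2 → [1,5]=1  [2,4]=1  [3,6]=1  [4,5]=2  [4,6]=2  [5,6]=2
  size 3 → [0,2,4]=1  [1,4,5]=3  [1,5,6]=3  [2,4,5]=3  [2,4,6]=3  [3,4,6]=3  [3,5,6]=3  [4,5,6]=6
  size 4 → [0,2,4,5]=4  [0,2,4,6]=4  [1,2,4,5]=6  [1,3,5,6]=6  [1,4,5,6]=12  [2,3,4,6]=6  [2,4,5,6]=12  [3,4,5,6]=12
  size 5 → [0,1,2,4,5]=10  [0,2,3,4,6]=10  [0,2,4,5,6]=20  [1,2,4,5,6]=30  [1,3,4,5,6]=30  [2,3,4,5,6]=30
  first=0(o) contributes 90
  first=1(a) contributes 60
  first=3(b) contributes 60
|[w]| = 210

210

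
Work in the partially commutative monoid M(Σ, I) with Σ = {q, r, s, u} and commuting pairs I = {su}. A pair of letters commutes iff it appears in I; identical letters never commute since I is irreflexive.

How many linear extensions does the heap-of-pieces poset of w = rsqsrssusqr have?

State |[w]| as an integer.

4

piece 0:r — minimal
piece 1:s rests on {0:r}
piece 2:q rests on {1:s}
piece 3:s rests on {2:q}
piece 4:r rests on {3:s}
piece 5:s rests on {4:r}
piece 6:s rests on {5:s}
piece 7:u rests on {4:r}
piece 8:s rests on {6:s}
piece 9:q rests on {7:u, 8:s}
piece 10:r rests on {9:q}
minimal pieces: {0:r}
ways to finish when only these pieces remain (= sum over removing one remaining piece with nothing left below it):
  1 left: {10}→1
  2 left: {9,10}→1
  3 left: {7,9,10}→1  {8,9,10}→1
  4 left: {6,8,9,10}→1  {7,8,9,10}→2
  5 left: {5,6,8,9,10}→1  {6,7,8,9,10}→3
  6 left: {5,6,7,8,9,10}→4
  7 left: {4,5,6,7,8,9,10}→4
  8 left: {3,4,5,6,7,8,9,10}→4
  9 left: {2,3,4,5,6,7,8,9,10}→4
  placing 0:r first → 4 extensions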